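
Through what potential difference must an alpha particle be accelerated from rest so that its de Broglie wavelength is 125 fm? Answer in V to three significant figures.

V = 6600 V

p = h/λ = 6.626 × 10⁻³⁴ / 1.250 × 10⁻¹³ = 5.301 × 10⁻²¹ kg·m/s.
KE = p²/(2m) = 2.114 × 10⁻¹⁵ J.
V = KE/2e = 2.114 × 10⁻¹⁵ / (2 × 1.602 × 10⁻¹⁹) = 6600 V.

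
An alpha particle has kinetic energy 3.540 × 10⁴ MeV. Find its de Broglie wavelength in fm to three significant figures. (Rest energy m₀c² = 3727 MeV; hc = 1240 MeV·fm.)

Total energy E = KE + m₀c² = 3.540 × 10⁴ + 3727 = 39127 MeV.
(pc)² = E² − (m₀c²)² = (39127)² − (3727)² = 1.517 × 10⁹ MeV², so pc = 3.895 × 10⁴ MeV.
λ = hc/(pc) = 1240 MeV·fm / 3.895 × 10⁴ MeV = 0.0318 fm.

λ = 0.0318 fm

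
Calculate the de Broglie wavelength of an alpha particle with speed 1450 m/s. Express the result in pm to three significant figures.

λ = 68.8 pm

p = mv = 6.645 × 10⁻²⁷ × 1450 = 9.635 × 10⁻²⁴ kg·m/s.
λ = h/p = 6.626 × 10⁻³⁴ / 9.635 × 10⁻²⁴ = 6.88 × 10⁻¹¹ m = 68.8 pm.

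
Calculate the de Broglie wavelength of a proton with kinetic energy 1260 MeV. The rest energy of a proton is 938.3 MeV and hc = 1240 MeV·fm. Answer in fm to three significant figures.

Total energy E = KE + m₀c² = 1260 + 938.3 = 2198.3 MeV.
(pc)² = E² − (m₀c²)² = (2198.3)² − (938.3)² = 3.952 × 10⁶ MeV², so pc = 1988 MeV.
λ = hc/(pc) = 1240 MeV·fm / 1988 MeV = 0.624 fm.

λ = 0.624 fm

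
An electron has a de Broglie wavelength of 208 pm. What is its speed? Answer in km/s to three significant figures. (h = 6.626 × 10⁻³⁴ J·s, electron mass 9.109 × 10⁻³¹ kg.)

p = h/λ = 6.626 × 10⁻³⁴ / 2.080 × 10⁻¹⁰ = 3.186 × 10⁻²⁴ kg·m/s.
v = p/m = 3.186 × 10⁻²⁴ / 9.109 × 10⁻³¹ = 3.50 × 10⁶ m/s = 3500 km/s.

v = 3500 km/s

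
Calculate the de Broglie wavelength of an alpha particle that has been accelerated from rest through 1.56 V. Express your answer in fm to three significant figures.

KE = 2eV = 2 × 1.602 × 10⁻¹⁹ × 1.560 = 4.998 × 10⁻¹⁹ J.
p = √(2mKE) = √(2 × 6.645 × 10⁻²⁷ × 4.998 × 10⁻¹⁹) = 8.150 × 10⁻²³ kg·m/s.
λ = h/p = 6.626 × 10⁻³⁴ / 8.150 × 10⁻²³ = 8.13 × 10⁻¹² m = 8130 fm.

λ = 8130 fm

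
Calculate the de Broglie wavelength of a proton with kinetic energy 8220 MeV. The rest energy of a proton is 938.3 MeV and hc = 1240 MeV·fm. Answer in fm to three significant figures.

λ = 0.136 fm

Total energy E = KE + m₀c² = 8220 + 938.3 = 9158.3 MeV.
(pc)² = E² − (m₀c²)² = (9158.3)² − (938.3)² = 8.299 × 10⁷ MeV², so pc = 9110 MeV.
λ = hc/(pc) = 1240 MeV·fm / 9110 MeV = 0.136 fm.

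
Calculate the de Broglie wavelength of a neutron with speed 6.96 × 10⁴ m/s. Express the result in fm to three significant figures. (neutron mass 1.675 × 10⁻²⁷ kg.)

p = mv = 1.675 × 10⁻²⁷ × 6.96 × 10⁴ = 1.166 × 10⁻²² kg·m/s.
λ = h/p = 6.626 × 10⁻³⁴ / 1.166 × 10⁻²² = 5.68 × 10⁻¹² m = 5680 fm.

λ = 5680 fm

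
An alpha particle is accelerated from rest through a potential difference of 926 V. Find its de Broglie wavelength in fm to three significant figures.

λ = 334 fm

KE = 2eV = 2 × 1.602 × 10⁻¹⁹ × 926.0 = 2.967 × 10⁻¹⁶ J.
p = √(2mKE) = √(2 × 6.645 × 10⁻²⁷ × 2.967 × 10⁻¹⁶) = 1.986 × 10⁻²¹ kg·m/s.
λ = h/p = 6.626 × 10⁻³⁴ / 1.986 × 10⁻²¹ = 3.34 × 10⁻¹³ m = 334 fm.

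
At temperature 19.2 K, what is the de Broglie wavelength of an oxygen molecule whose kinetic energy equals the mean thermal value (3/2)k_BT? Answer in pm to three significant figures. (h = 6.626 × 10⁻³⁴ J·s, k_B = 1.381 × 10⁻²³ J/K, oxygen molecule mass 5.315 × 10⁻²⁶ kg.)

KE = (3/2)k_BT = 1.5 × 1.381 × 10⁻²³ × 19.2 = 3.977 × 10⁻²² J.
p = √(2mKE) = √(2 × 5.315 × 10⁻²⁶ × 3.977 × 10⁻²²) = 6.502 × 10⁻²⁴ kg·m/s.
λ = h/p = 1.02 × 10⁻¹⁰ m = 102 pm.

λ = 102 pm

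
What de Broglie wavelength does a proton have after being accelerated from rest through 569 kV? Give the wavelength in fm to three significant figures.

KE = eV = 1.602 × 10⁻¹⁹ × 5.690 × 10⁵ = 9.115 × 10⁻¹⁴ J.
p = √(2mKE) = √(2 × 1.673 × 10⁻²⁷ × 9.115 × 10⁻¹⁴) = 1.746 × 10⁻²⁰ kg·m/s.
λ = h/p = 6.626 × 10⁻³⁴ / 1.746 × 10⁻²⁰ = 3.79 × 10⁻¹⁴ m = 37.9 fm.

λ = 37.9 fm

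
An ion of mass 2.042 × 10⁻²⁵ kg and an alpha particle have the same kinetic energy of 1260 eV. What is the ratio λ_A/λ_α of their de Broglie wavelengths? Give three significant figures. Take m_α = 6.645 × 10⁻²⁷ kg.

At fixed KE, p = √(2mKE) so λ = h/p ∝ 1/√m.
λ_A/λ_α = √(m_α/m_A) = √(6.645 × 10⁻²⁷/2.042 × 10⁻²⁵) = √(0.03254) = 0.180.

λ_A/λ_α = 0.180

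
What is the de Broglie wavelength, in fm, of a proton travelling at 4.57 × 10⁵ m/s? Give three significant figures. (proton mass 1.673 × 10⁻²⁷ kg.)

λ = 867 fm

p = mv = 1.673 × 10⁻²⁷ × 4.57 × 10⁵ = 7.646 × 10⁻²² kg·m/s.
λ = h/p = 6.626 × 10⁻³⁴ / 7.646 × 10⁻²² = 8.67 × 10⁻¹³ m = 867 fm.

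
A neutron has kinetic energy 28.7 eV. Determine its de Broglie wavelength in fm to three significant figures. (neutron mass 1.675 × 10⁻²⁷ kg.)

KE = 28.7 eV = 4.598 × 10⁻¹⁸ J.
p = √(2mKE) = √(2 × 1.675 × 10⁻²⁷ × 4.598 × 10⁻¹⁸) = 1.241 × 10⁻²² kg·m/s.
λ = h/p = 6.626 × 10⁻³⁴ / 1.241 × 10⁻²² = 5.34 × 10⁻¹² m = 5340 fm.

λ = 5340 fm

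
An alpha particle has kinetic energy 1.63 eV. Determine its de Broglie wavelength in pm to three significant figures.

λ = 11.2 pm

KE = 1.63 eV = 2.611 × 10⁻¹⁹ J.
p = √(2mKE) = √(2 × 6.645 × 10⁻²⁷ × 2.611 × 10⁻¹⁹) = 5.891 × 10⁻²³ kg·m/s.
λ = h/p = 6.626 × 10⁻³⁴ / 5.891 × 10⁻²³ = 1.12 × 10⁻¹¹ m = 11.2 pm.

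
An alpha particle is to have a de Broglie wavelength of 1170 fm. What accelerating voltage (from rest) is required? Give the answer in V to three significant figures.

V = 75.3 V

p = h/λ = 6.626 × 10⁻³⁴ / 1.170 × 10⁻¹² = 5.663 × 10⁻²² kg·m/s.
KE = p²/(2m) = 2.413 × 10⁻¹⁷ J.
V = KE/2e = 2.413 × 10⁻¹⁷ / (2 × 1.602 × 10⁻¹⁹) = 75.3 V.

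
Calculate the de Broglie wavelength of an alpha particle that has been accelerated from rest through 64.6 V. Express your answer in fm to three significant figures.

KE = 2eV = 2 × 1.602 × 10⁻¹⁹ × 64.60 = 2.070 × 10⁻¹⁷ J.
p = √(2mKE) = √(2 × 6.645 × 10⁻²⁷ × 2.070 × 10⁻¹⁷) = 5.245 × 10⁻²² kg·m/s.
λ = h/p = 6.626 × 10⁻³⁴ / 5.245 × 10⁻²² = 1.26 × 10⁻¹² m = 1260 fm.

λ = 1260 fm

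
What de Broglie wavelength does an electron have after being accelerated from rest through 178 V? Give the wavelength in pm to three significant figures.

λ = 91.9 pm

KE = eV = 1.602 × 10⁻¹⁹ × 178.0 = 2.852 × 10⁻¹⁷ J.
p = √(2mKE) = √(2 × 9.109 × 10⁻³¹ × 2.852 × 10⁻¹⁷) = 7.208 × 10⁻²⁴ kg·m/s.
λ = h/p = 6.626 × 10⁻³⁴ / 7.208 × 10⁻²⁴ = 9.19 × 10⁻¹¹ m = 91.9 pm.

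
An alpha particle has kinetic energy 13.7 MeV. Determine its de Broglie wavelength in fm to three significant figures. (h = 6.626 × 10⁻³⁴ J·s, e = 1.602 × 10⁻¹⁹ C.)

λ = 3.88 fm

KE = 13.7 MeV = 2.195 × 10⁻¹² J.
p = √(2mKE) = √(2 × 6.645 × 10⁻²⁷ × 2.195 × 10⁻¹²) = 1.708 × 10⁻¹⁹ kg·m/s.
λ = h/p = 6.626 × 10⁻³⁴ / 1.708 × 10⁻¹⁹ = 3.88 × 10⁻¹⁵ m = 3.88 fm.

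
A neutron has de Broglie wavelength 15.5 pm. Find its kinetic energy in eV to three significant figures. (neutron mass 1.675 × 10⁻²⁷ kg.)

KE = 3.41 eV

p = h/λ = 6.626 × 10⁻³⁴ / 1.550 × 10⁻¹¹ = 4.275 × 10⁻²³ kg·m/s.
KE = p²/(2m) = (4.275 × 10⁻²³)² / (2 × 1.675 × 10⁻²⁷) = 5.455 × 10⁻¹⁹ J = 3.41 eV.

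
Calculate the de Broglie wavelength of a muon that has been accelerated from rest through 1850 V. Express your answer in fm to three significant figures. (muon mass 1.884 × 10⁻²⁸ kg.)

λ = 1980 fm

KE = eV = 1.602 × 10⁻¹⁹ × 1850 = 2.964 × 10⁻¹⁶ J.
p = √(2mKE) = √(2 × 1.884 × 10⁻²⁸ × 2.964 × 10⁻¹⁶) = 3.342 × 10⁻²² kg·m/s.
λ = h/p = 6.626 × 10⁻³⁴ / 3.342 × 10⁻²² = 1.98 × 10⁻¹² m = 1980 fm.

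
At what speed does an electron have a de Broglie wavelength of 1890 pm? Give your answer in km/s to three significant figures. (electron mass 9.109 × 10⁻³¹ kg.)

p = h/λ = 6.626 × 10⁻³⁴ / 1.890 × 10⁻⁹ = 3.506 × 10⁻²⁵ kg·m/s.
v = p/m = 3.506 × 10⁻²⁵ / 9.109 × 10⁻³¹ = 3.85 × 10⁵ m/s = 385 km/s.

v = 385 km/s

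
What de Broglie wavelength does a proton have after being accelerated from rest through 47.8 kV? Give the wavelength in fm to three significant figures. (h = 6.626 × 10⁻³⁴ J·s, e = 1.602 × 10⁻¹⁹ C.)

KE = eV = 1.602 × 10⁻¹⁹ × 4.780 × 10⁴ = 7.658 × 10⁻¹⁵ J.
p = √(2mKE) = √(2 × 1.673 × 10⁻²⁷ × 7.658 × 10⁻¹⁵) = 5.062 × 10⁻²¹ kg·m/s.
λ = h/p = 6.626 × 10⁻³⁴ / 5.062 × 10⁻²¹ = 1.31 × 10⁻¹³ m = 131 fm.

λ = 131 fm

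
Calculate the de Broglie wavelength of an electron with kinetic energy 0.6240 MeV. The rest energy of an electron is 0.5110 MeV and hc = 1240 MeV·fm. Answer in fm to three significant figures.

Total energy E = KE + m₀c² = 0.6240 + 0.5110 = 1.1350 MeV.
(pc)² = E² − (m₀c²)² = (1.1350)² − (0.5110)² = 1.027 MeV², so pc = 1.013 MeV.
λ = hc/(pc) = 1240 MeV·fm / 1.013 MeV = 1220 fm.

λ = 1220 fm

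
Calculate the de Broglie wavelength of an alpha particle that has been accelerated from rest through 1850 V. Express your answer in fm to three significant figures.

λ = 236 fm

KE = 2eV = 2 × 1.602 × 10⁻¹⁹ × 1850 = 5.927 × 10⁻¹⁶ J.
p = √(2mKE) = √(2 × 6.645 × 10⁻²⁷ × 5.927 × 10⁻¹⁶) = 2.807 × 10⁻²¹ kg·m/s.
λ = h/p = 6.626 × 10⁻³⁴ / 2.807 × 10⁻²¹ = 2.36 × 10⁻¹³ m = 236 fm.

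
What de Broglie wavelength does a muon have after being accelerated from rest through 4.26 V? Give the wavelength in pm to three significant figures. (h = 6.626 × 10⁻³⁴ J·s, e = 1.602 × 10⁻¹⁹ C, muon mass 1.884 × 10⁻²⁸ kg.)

λ = 41.3 pm

KE = eV = 1.602 × 10⁻¹⁹ × 4.260 = 6.825 × 10⁻¹⁹ J.
p = √(2mKE) = √(2 × 1.884 × 10⁻²⁸ × 6.825 × 10⁻¹⁹) = 1.604 × 10⁻²³ kg·m/s.
λ = h/p = 6.626 × 10⁻³⁴ / 1.604 × 10⁻²³ = 4.13 × 10⁻¹¹ m = 41.3 pm.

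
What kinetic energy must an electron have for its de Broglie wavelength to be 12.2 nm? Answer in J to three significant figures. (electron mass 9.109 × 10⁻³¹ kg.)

KE = 1.62 × 10⁻²¹ J

p = h/λ = 6.626 × 10⁻³⁴ / 1.220 × 10⁻⁸ = 5.431 × 10⁻²⁶ kg·m/s.
KE = p²/(2m) = (5.431 × 10⁻²⁶)² / (2 × 9.109 × 10⁻³¹) = 1.619 × 10⁻²¹ J = 1.62 × 10⁻²¹ J.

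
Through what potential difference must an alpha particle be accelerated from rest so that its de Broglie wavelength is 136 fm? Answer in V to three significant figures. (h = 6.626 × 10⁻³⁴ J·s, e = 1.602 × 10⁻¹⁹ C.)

p = h/λ = 6.626 × 10⁻³⁴ / 1.360 × 10⁻¹³ = 4.872 × 10⁻²¹ kg·m/s.
KE = p²/(2m) = 1.786 × 10⁻¹⁵ J.
V = KE/2e = 1.786 × 10⁻¹⁵ / (2 × 1.602 × 10⁻¹⁹) = 5570 V.

V = 5570 V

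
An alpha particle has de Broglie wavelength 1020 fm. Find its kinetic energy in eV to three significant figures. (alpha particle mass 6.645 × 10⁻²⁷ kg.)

p = h/λ = 6.626 × 10⁻³⁴ / 1.020 × 10⁻¹² = 6.496 × 10⁻²² kg·m/s.
KE = p²/(2m) = (6.496 × 10⁻²²)² / (2 × 6.645 × 10⁻²⁷) = 3.175 × 10⁻¹⁷ J = 198 eV.

KE = 198 eV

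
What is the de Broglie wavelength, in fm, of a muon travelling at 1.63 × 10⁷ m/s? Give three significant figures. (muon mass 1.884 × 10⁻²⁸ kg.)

p = mv = 1.884 × 10⁻²⁸ × 1.63 × 10⁷ = 3.071 × 10⁻²¹ kg·m/s.
λ = h/p = 6.626 × 10⁻³⁴ / 3.071 × 10⁻²¹ = 2.16 × 10⁻¹³ m = 216 fm.

λ = 216 fm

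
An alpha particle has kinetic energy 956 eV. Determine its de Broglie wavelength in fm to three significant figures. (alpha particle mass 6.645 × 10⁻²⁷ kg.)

KE = 956 eV = 1.532 × 10⁻¹⁶ J.
p = √(2mKE) = √(2 × 6.645 × 10⁻²⁷ × 1.532 × 10⁻¹⁶) = 1.427 × 10⁻²¹ kg·m/s.
λ = h/p = 6.626 × 10⁻³⁴ / 1.427 × 10⁻²¹ = 4.64 × 10⁻¹³ m = 464 fm.

λ = 464 fm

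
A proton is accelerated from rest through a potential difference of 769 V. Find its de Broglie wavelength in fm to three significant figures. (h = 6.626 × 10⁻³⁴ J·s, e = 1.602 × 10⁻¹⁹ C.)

KE = eV = 1.602 × 10⁻¹⁹ × 769.0 = 1.232 × 10⁻¹⁶ J.
p = √(2mKE) = √(2 × 1.673 × 10⁻²⁷ × 1.232 × 10⁻¹⁶) = 6.420 × 10⁻²² kg·m/s.
λ = h/p = 6.626 × 10⁻³⁴ / 6.420 × 10⁻²² = 1.03 × 10⁻¹² m = 1030 fm.

λ = 1030 fm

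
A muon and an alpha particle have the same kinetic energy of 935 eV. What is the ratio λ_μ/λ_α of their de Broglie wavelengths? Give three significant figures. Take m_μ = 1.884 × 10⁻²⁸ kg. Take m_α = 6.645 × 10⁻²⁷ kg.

At fixed KE, p = √(2mKE) so λ = h/p ∝ 1/√m.
λ_μ/λ_α = √(m_α/m_μ) = √(6.645 × 10⁻²⁷/1.884 × 10⁻²⁸) = √(35.27) = 5.94.

λ_μ/λ_α = 5.94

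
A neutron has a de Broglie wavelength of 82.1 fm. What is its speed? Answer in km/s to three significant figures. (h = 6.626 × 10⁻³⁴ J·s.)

p = h/λ = 6.626 × 10⁻³⁴ / 8.210 × 10⁻¹⁴ = 8.071 × 10⁻²¹ kg·m/s.
v = p/m = 8.071 × 10⁻²¹ / 1.675 × 10⁻²⁷ = 4.82 × 10⁶ m/s = 4820 km/s.

v = 4820 km/s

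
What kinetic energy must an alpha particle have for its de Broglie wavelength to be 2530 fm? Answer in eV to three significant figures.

p = h/λ = 6.626 × 10⁻³⁴ / 2.530 × 10⁻¹² = 2.619 × 10⁻²² kg·m/s.
KE = p²/(2m) = (2.619 × 10⁻²²)² / (2 × 6.645 × 10⁻²⁷) = 5.161 × 10⁻¹⁸ J = 32.2 eV.

KE = 32.2 eV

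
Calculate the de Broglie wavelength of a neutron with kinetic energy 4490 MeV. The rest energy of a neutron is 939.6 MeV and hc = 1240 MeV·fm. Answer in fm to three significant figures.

λ = 0.232 fm

Total energy E = KE + m₀c² = 4490 + 939.6 = 5429.6 MeV.
(pc)² = E² − (m₀c²)² = (5429.6)² − (939.6)² = 2.860 × 10⁷ MeV², so pc = 5348 MeV.
λ = hc/(pc) = 1240 MeV·fm / 5348 MeV = 0.232 fm.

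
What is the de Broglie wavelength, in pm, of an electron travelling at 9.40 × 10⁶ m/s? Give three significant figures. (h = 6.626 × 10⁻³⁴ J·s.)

p = mv = 9.109 × 10⁻³¹ × 9.40 × 10⁶ = 8.562 × 10⁻²⁴ kg·m/s.
λ = h/p = 6.626 × 10⁻³⁴ / 8.562 × 10⁻²⁴ = 7.74 × 10⁻¹¹ m = 77.4 pm.

λ = 77.4 pm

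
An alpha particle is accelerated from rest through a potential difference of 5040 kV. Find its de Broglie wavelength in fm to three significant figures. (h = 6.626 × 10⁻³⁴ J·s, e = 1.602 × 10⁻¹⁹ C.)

KE = 2eV = 2 × 1.602 × 10⁻¹⁹ × 5.040 × 10⁶ = 1.615 × 10⁻¹² J.
p = √(2mKE) = √(2 × 6.645 × 10⁻²⁷ × 1.615 × 10⁻¹²) = 1.465 × 10⁻¹⁹ kg·m/s.
λ = h/p = 6.626 × 10⁻³⁴ / 1.465 × 10⁻¹⁹ = 4.52 × 10⁻¹⁵ m = 4.52 fm.

λ = 4.52 fm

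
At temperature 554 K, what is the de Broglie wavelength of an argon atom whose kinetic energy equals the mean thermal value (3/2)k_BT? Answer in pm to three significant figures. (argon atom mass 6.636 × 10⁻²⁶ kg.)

λ = 17.0 pm

KE = (3/2)k_BT = 1.5 × 1.381 × 10⁻²³ × 554 = 1.148 × 10⁻²⁰ J.
p = √(2mKE) = √(2 × 6.636 × 10⁻²⁶ × 1.148 × 10⁻²⁰) = 3.903 × 10⁻²³ kg·m/s.
λ = h/p = 1.70 × 10⁻¹¹ m = 17.0 pm.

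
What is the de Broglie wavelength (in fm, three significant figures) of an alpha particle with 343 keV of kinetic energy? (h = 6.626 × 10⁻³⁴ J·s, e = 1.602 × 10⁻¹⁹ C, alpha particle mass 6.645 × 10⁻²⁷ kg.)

λ = 24.5 fm

KE = 343 keV = 5.495 × 10⁻¹⁴ J.
p = √(2mKE) = √(2 × 6.645 × 10⁻²⁷ × 5.495 × 10⁻¹⁴) = 2.702 × 10⁻²⁰ kg·m/s.
λ = h/p = 6.626 × 10⁻³⁴ / 2.702 × 10⁻²⁰ = 2.45 × 10⁻¹⁴ m = 24.5 fm.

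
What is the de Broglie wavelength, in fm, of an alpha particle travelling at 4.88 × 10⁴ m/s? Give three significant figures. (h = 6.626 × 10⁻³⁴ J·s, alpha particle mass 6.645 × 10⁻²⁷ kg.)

p = mv = 6.645 × 10⁻²⁷ × 4.88 × 10⁴ = 3.243 × 10⁻²² kg·m/s.
λ = h/p = 6.626 × 10⁻³⁴ / 3.243 × 10⁻²² = 2.04 × 10⁻¹² m = 2040 fm.

λ = 2040 fm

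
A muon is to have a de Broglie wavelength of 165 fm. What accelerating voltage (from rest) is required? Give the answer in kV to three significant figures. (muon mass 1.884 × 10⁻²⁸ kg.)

V = 267 kV

p = h/λ = 6.626 × 10⁻³⁴ / 1.650 × 10⁻¹³ = 4.016 × 10⁻²¹ kg·m/s.
KE = p²/(2m) = 4.280 × 10⁻¹⁴ J.
V = KE/e = 4.280 × 10⁻¹⁴ / (1.602 × 10⁻¹⁹) = 267 kV.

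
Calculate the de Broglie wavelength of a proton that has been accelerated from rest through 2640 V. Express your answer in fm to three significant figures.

KE = eV = 1.602 × 10⁻¹⁹ × 2640 = 4.229 × 10⁻¹⁶ J.
p = √(2mKE) = √(2 × 1.673 × 10⁻²⁷ × 4.229 × 10⁻¹⁶) = 1.190 × 10⁻²¹ kg·m/s.
λ = h/p = 6.626 × 10⁻³⁴ / 1.190 × 10⁻²¹ = 5.57 × 10⁻¹³ m = 557 fm.

λ = 557 fm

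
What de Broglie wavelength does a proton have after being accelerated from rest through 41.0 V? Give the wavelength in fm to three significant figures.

KE = eV = 1.602 × 10⁻¹⁹ × 41.00 = 6.568 × 10⁻¹⁸ J.
p = √(2mKE) = √(2 × 1.673 × 10⁻²⁷ × 6.568 × 10⁻¹⁸) = 1.482 × 10⁻²² kg·m/s.
λ = h/p = 6.626 × 10⁻³⁴ / 1.482 × 10⁻²² = 4.47 × 10⁻¹² m = 4470 fm.

λ = 4470 fm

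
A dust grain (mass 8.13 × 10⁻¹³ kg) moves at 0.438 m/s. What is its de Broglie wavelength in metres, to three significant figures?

λ = 1.86 × 10⁻²¹ m

p = mv = 8.13 × 10⁻¹³ × 0.438 = 3.561 × 10⁻¹³ kg·m/s.
λ = h/p = 6.626 × 10⁻³⁴ / 3.561 × 10⁻¹³ = 1.86 × 10⁻²¹ m.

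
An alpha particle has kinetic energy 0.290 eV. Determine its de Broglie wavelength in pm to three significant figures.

KE = 0.290 eV = 4.646 × 10⁻²⁰ J.
p = √(2mKE) = √(2 × 6.645 × 10⁻²⁷ × 4.646 × 10⁻²⁰) = 2.485 × 10⁻²³ kg·m/s.
λ = h/p = 6.626 × 10⁻³⁴ / 2.485 × 10⁻²³ = 2.67 × 10⁻¹¹ m = 26.7 pm.

λ = 26.7 pm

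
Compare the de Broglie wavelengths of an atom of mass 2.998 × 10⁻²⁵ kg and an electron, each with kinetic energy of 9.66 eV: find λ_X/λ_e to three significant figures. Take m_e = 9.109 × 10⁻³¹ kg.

At fixed KE, p = √(2mKE) so λ = h/p ∝ 1/√m.
λ_X/λ_e = √(m_e/m_X) = √(9.109 × 10⁻³¹/2.998 × 10⁻²⁵) = √(3.038 × 10⁻⁶) = 1.74 × 10⁻³.

λ_X/λ_e = 1.74 × 10⁻³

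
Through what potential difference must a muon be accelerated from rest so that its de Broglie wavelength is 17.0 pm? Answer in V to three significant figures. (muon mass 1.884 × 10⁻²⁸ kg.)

V = 25.2 V

p = h/λ = 6.626 × 10⁻³⁴ / 1.700 × 10⁻¹¹ = 3.898 × 10⁻²³ kg·m/s.
KE = p²/(2m) = 4.032 × 10⁻¹⁸ J.
V = KE/e = 4.032 × 10⁻¹⁸ / (1.602 × 10⁻¹⁹) = 25.2 V.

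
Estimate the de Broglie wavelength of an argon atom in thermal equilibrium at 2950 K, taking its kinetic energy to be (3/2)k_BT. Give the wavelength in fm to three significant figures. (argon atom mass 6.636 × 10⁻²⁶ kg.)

KE = (3/2)k_BT = 1.5 × 1.381 × 10⁻²³ × 2950 = 6.111 × 10⁻²⁰ J.
p = √(2mKE) = √(2 × 6.636 × 10⁻²⁶ × 6.111 × 10⁻²⁰) = 9.006 × 10⁻²³ kg·m/s.
λ = h/p = 7.36 × 10⁻¹² m = 7360 fm.

λ = 7360 fm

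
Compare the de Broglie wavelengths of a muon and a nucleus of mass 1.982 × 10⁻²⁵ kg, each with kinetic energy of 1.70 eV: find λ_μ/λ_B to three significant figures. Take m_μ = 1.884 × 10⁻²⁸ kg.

λ_μ/λ_B = 32.4

At fixed KE, p = √(2mKE) so λ = h/p ∝ 1/√m.
λ_μ/λ_B = √(m_B/m_μ) = √(1.982 × 10⁻²⁵/1.884 × 10⁻²⁸) = √(1052) = 32.4.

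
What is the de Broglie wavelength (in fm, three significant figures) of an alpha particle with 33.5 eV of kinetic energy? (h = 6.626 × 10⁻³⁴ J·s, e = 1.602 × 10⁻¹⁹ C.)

KE = 33.5 eV = 5.367 × 10⁻¹⁸ J.
p = √(2mKE) = √(2 × 6.645 × 10⁻²⁷ × 5.367 × 10⁻¹⁸) = 2.671 × 10⁻²² kg·m/s.
λ = h/p = 6.626 × 10⁻³⁴ / 2.671 × 10⁻²² = 2.48 × 10⁻¹² m = 2480 fm.

λ = 2480 fm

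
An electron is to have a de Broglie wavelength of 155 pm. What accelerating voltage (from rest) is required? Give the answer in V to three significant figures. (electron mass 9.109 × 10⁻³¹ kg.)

p = h/λ = 6.626 × 10⁻³⁴ / 1.550 × 10⁻¹⁰ = 4.275 × 10⁻²⁴ kg·m/s.
KE = p²/(2m) = 1.003 × 10⁻¹⁷ J.
V = KE/e = 1.003 × 10⁻¹⁷ / (1.602 × 10⁻¹⁹) = 62.6 V.

V = 62.6 V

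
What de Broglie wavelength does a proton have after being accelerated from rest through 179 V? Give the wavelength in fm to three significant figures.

KE = eV = 1.602 × 10⁻¹⁹ × 179.0 = 2.868 × 10⁻¹⁷ J.
p = √(2mKE) = √(2 × 1.673 × 10⁻²⁷ × 2.868 × 10⁻¹⁷) = 3.098 × 10⁻²² kg·m/s.
λ = h/p = 6.626 × 10⁻³⁴ / 3.098 × 10⁻²² = 2.14 × 10⁻¹² m = 2140 fm.

λ = 2140 fm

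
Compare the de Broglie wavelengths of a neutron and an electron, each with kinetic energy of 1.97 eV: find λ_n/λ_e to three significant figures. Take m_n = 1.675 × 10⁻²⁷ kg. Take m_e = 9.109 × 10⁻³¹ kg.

λ_n/λ_e = 0.0233

At fixed KE, p = √(2mKE) so λ = h/p ∝ 1/√m.
λ_n/λ_e = √(m_e/m_n) = √(9.109 × 10⁻³¹/1.675 × 10⁻²⁷) = √(5.438 × 10⁻⁴) = 0.0233.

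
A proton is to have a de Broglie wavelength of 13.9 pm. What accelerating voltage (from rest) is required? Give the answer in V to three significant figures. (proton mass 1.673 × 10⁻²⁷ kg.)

V = 4.24 V

p = h/λ = 6.626 × 10⁻³⁴ / 1.390 × 10⁻¹¹ = 4.767 × 10⁻²³ kg·m/s.
KE = p²/(2m) = 6.791 × 10⁻¹⁹ J.
V = KE/e = 6.791 × 10⁻¹⁹ / (1.602 × 10⁻¹⁹) = 4.24 V.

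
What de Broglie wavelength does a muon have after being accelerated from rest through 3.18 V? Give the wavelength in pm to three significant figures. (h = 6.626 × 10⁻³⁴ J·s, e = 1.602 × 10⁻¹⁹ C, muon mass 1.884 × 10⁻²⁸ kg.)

KE = eV = 1.602 × 10⁻¹⁹ × 3.180 = 5.094 × 10⁻¹⁹ J.
p = √(2mKE) = √(2 × 1.884 × 10⁻²⁸ × 5.094 × 10⁻¹⁹) = 1.385 × 10⁻²³ kg·m/s.
λ = h/p = 6.626 × 10⁻³⁴ / 1.385 × 10⁻²³ = 4.78 × 10⁻¹¹ m = 47.8 pm.

λ = 47.8 pm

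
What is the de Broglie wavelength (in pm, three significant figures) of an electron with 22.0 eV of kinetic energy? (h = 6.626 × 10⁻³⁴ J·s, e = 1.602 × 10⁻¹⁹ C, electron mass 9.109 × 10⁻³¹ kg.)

KE = 22.0 eV = 3.524 × 10⁻¹⁸ J.
p = √(2mKE) = √(2 × 9.109 × 10⁻³¹ × 3.524 × 10⁻¹⁸) = 2.534 × 10⁻²⁴ kg·m/s.
λ = h/p = 6.626 × 10⁻³⁴ / 2.534 × 10⁻²⁴ = 2.61 × 10⁻¹⁰ m = 261 pm.

λ = 261 pm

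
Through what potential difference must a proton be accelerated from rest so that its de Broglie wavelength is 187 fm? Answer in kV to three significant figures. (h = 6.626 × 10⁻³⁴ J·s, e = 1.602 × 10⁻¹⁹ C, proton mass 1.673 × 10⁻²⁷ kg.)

V = 23.4 kV

p = h/λ = 6.626 × 10⁻³⁴ / 1.870 × 10⁻¹³ = 3.543 × 10⁻²¹ kg·m/s.
KE = p²/(2m) = 3.752 × 10⁻¹⁵ J.
V = KE/e = 3.752 × 10⁻¹⁵ / (1.602 × 10⁻¹⁹) = 23.4 kV.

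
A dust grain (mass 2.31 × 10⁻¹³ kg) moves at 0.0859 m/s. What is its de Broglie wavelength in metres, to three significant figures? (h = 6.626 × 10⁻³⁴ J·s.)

p = mv = 2.31 × 10⁻¹³ × 0.0859 = 1.984 × 10⁻¹⁴ kg·m/s.
λ = h/p = 6.626 × 10⁻³⁴ / 1.984 × 10⁻¹⁴ = 3.34 × 10⁻²⁰ m.

λ = 3.34 × 10⁻²⁰ m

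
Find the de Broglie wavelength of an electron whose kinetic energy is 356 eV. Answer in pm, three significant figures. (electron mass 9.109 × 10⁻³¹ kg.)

KE = 356 eV = 5.703 × 10⁻¹⁷ J.
p = √(2mKE) = √(2 × 9.109 × 10⁻³¹ × 5.703 × 10⁻¹⁷) = 1.019 × 10⁻²³ kg·m/s.
λ = h/p = 6.626 × 10⁻³⁴ / 1.019 × 10⁻²³ = 6.50 × 10⁻¹¹ m = 65.0 pm.

λ = 65.0 pm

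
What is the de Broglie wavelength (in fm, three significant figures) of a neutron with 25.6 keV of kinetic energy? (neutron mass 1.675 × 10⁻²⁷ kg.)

KE = 25.6 keV = 4.101 × 10⁻¹⁵ J.
p = √(2mKE) = √(2 × 1.675 × 10⁻²⁷ × 4.101 × 10⁻¹⁵) = 3.707 × 10⁻²¹ kg·m/s.
λ = h/p = 6.626 × 10⁻³⁴ / 3.707 × 10⁻²¹ = 1.79 × 10⁻¹³ m = 179 fm.

λ = 179 fm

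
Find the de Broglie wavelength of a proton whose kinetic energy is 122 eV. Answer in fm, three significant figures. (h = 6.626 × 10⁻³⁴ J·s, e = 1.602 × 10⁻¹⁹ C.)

KE = 122 eV = 1.954 × 10⁻¹⁷ J.
p = √(2mKE) = √(2 × 1.673 × 10⁻²⁷ × 1.954 × 10⁻¹⁷) = 2.557 × 10⁻²² kg·m/s.
λ = h/p = 6.626 × 10⁻³⁴ / 2.557 × 10⁻²² = 2.59 × 10⁻¹² m = 2590 fm.

λ = 2590 fm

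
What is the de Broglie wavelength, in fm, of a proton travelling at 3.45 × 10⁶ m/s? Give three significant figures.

p = mv = 1.673 × 10⁻²⁷ × 3.45 × 10⁶ = 5.772 × 10⁻²¹ kg·m/s.
λ = h/p = 6.626 × 10⁻³⁴ / 5.772 × 10⁻²¹ = 1.15 × 10⁻¹³ m = 115 fm.

λ = 115 fm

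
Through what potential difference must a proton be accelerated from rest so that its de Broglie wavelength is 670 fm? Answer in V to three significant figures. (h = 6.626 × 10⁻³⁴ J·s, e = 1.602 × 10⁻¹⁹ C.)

V = 1820 V

p = h/λ = 6.626 × 10⁻³⁴ / 6.700 × 10⁻¹³ = 9.890 × 10⁻²² kg·m/s.
KE = p²/(2m) = 2.923 × 10⁻¹⁶ J.
V = KE/e = 2.923 × 10⁻¹⁶ / (1.602 × 10⁻¹⁹) = 1820 V.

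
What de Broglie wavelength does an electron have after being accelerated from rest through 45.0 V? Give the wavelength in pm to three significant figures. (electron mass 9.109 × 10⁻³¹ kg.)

KE = eV = 1.602 × 10⁻¹⁹ × 45.00 = 7.209 × 10⁻¹⁸ J.
p = √(2mKE) = √(2 × 9.109 × 10⁻³¹ × 7.209 × 10⁻¹⁸) = 3.624 × 10⁻²⁴ kg·m/s.
λ = h/p = 6.626 × 10⁻³⁴ / 3.624 × 10⁻²⁴ = 1.83 × 10⁻¹⁰ m = 183 pm.

λ = 183 pm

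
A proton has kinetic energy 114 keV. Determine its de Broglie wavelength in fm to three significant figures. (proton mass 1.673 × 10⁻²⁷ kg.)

λ = 84.8 fm

KE = 114 keV = 1.826 × 10⁻¹⁴ J.
p = √(2mKE) = √(2 × 1.673 × 10⁻²⁷ × 1.826 × 10⁻¹⁴) = 7.817 × 10⁻²¹ kg·m/s.
λ = h/p = 6.626 × 10⁻³⁴ / 7.817 × 10⁻²¹ = 8.48 × 10⁻¹⁴ m = 84.8 fm.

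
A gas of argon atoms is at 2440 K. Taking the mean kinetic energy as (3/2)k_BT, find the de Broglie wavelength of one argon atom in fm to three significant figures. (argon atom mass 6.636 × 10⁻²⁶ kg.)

KE = (3/2)k_BT = 1.5 × 1.381 × 10⁻²³ × 2440 = 5.054 × 10⁻²⁰ J.
p = √(2mKE) = √(2 × 6.636 × 10⁻²⁶ × 5.054 × 10⁻²⁰) = 8.190 × 10⁻²³ kg·m/s.
λ = h/p = 8.09 × 10⁻¹² m = 8090 fm.

λ = 8090 fm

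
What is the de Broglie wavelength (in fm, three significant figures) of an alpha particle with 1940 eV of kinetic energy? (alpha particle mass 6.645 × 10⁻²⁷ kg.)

λ = 326 fm

KE = 1940 eV = 3.108 × 10⁻¹⁶ J.
p = √(2mKE) = √(2 × 6.645 × 10⁻²⁷ × 3.108 × 10⁻¹⁶) = 2.032 × 10⁻²¹ kg·m/s.
λ = h/p = 6.626 × 10⁻³⁴ / 2.032 × 10⁻²¹ = 3.26 × 10⁻¹³ m = 326 fm.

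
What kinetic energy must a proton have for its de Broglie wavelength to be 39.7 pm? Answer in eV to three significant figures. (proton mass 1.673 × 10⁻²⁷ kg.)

p = h/λ = 6.626 × 10⁻³⁴ / 3.970 × 10⁻¹¹ = 1.669 × 10⁻²³ kg·m/s.
KE = p²/(2m) = (1.669 × 10⁻²³)² / (2 × 1.673 × 10⁻²⁷) = 8.325 × 10⁻²⁰ J = 0.520 eV.

KE = 0.520 eV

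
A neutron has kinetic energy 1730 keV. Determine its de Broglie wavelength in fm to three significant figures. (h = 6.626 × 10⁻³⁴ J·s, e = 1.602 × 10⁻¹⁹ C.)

KE = 1730 keV = 2.771 × 10⁻¹³ J.
p = √(2mKE) = √(2 × 1.675 × 10⁻²⁷ × 2.771 × 10⁻¹³) = 3.047 × 10⁻²⁰ kg·m/s.
λ = h/p = 6.626 × 10⁻³⁴ / 3.047 × 10⁻²⁰ = 2.17 × 10⁻¹⁴ m = 21.7 fm.

λ = 21.7 fm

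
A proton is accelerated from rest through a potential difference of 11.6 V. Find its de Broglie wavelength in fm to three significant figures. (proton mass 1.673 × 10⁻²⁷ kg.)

KE = eV = 1.602 × 10⁻¹⁹ × 11.60 = 1.858 × 10⁻¹⁸ J.
p = √(2mKE) = √(2 × 1.673 × 10⁻²⁷ × 1.858 × 10⁻¹⁸) = 7.885 × 10⁻²³ kg·m/s.
λ = h/p = 6.626 × 10⁻³⁴ / 7.885 × 10⁻²³ = 8.40 × 10⁻¹² m = 8400 fm.

λ = 8400 fm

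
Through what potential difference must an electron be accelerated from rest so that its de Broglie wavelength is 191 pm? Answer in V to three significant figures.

p = h/λ = 6.626 × 10⁻³⁴ / 1.910 × 10⁻¹⁰ = 3.469 × 10⁻²⁴ kg·m/s.
KE = p²/(2m) = 6.606 × 10⁻¹⁸ J.
V = KE/e = 6.606 × 10⁻¹⁸ / (1.602 × 10⁻¹⁹) = 41.2 V.

V = 41.2 V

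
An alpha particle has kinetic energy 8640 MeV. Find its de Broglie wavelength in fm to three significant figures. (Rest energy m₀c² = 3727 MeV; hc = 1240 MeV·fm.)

λ = 0.105 fm

Total energy E = KE + m₀c² = 8640 + 3727 = 12367 MeV.
(pc)² = E² − (m₀c²)² = (12367)² − (3727)² = 1.391 × 10⁸ MeV², so pc = 1.179 × 10⁴ MeV.
λ = hc/(pc) = 1240 MeV·fm / 1.179 × 10⁴ MeV = 0.105 fm.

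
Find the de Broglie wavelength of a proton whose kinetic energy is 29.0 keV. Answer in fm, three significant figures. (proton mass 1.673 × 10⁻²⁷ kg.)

λ = 168 fm

KE = 29.0 keV = 4.646 × 10⁻¹⁵ J.
p = √(2mKE) = √(2 × 1.673 × 10⁻²⁷ × 4.646 × 10⁻¹⁵) = 3.943 × 10⁻²¹ kg·m/s.
λ = h/p = 6.626 × 10⁻³⁴ / 3.943 × 10⁻²¹ = 1.68 × 10⁻¹³ m = 168 fm.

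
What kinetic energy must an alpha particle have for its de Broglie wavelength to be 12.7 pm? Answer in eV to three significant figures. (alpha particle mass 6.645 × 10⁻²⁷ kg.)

p = h/λ = 6.626 × 10⁻³⁴ / 1.270 × 10⁻¹¹ = 5.217 × 10⁻²³ kg·m/s.
KE = p²/(2m) = (5.217 × 10⁻²³)² / (2 × 6.645 × 10⁻²⁷) = 2.048 × 10⁻¹⁹ J = 1.28 eV.

KE = 1.28 eV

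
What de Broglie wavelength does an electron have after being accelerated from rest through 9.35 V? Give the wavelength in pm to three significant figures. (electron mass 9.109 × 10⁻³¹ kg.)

λ = 401 pm

KE = eV = 1.602 × 10⁻¹⁹ × 9.350 = 1.498 × 10⁻¹⁸ J.
p = √(2mKE) = √(2 × 9.109 × 10⁻³¹ × 1.498 × 10⁻¹⁸) = 1.652 × 10⁻²⁴ kg·m/s.
λ = h/p = 6.626 × 10⁻³⁴ / 1.652 × 10⁻²⁴ = 4.01 × 10⁻¹⁰ m = 401 pm.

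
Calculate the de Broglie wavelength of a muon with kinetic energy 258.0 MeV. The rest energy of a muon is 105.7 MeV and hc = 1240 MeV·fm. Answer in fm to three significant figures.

λ = 3.56 fm

Total energy E = KE + m₀c² = 258.0 + 105.7 = 363.7 MeV.
(pc)² = E² − (m₀c²)² = (363.7)² − (105.7)² = 1.211 × 10⁵ MeV², so pc = 348.0 MeV.
λ = hc/(pc) = 1240 MeV·fm / 348.0 MeV = 3.56 fm.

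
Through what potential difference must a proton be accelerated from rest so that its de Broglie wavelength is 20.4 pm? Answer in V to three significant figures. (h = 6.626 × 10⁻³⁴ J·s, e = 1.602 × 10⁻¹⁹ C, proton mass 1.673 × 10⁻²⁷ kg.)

p = h/λ = 6.626 × 10⁻³⁴ / 2.040 × 10⁻¹¹ = 3.248 × 10⁻²³ kg·m/s.
KE = p²/(2m) = 3.153 × 10⁻¹⁹ J.
V = KE/e = 3.153 × 10⁻¹⁹ / (1.602 × 10⁻¹⁹) = 1.97 V.

V = 1.97 V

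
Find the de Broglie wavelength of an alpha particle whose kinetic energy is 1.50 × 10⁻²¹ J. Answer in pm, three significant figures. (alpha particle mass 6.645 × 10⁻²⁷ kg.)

p = √(2mKE) = √(2 × 6.645 × 10⁻²⁷ × 1.500 × 10⁻²¹) = 4.465 × 10⁻²⁴ kg·m/s.
λ = h/p = 6.626 × 10⁻³⁴ / 4.465 × 10⁻²⁴ = 1.48 × 10⁻¹⁰ m = 148 pm.

λ = 148 pm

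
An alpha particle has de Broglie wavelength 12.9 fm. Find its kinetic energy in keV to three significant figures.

p = h/λ = 6.626 × 10⁻³⁴ / 1.290 × 10⁻¹⁴ = 5.136 × 10⁻²⁰ kg·m/s.
KE = p²/(2m) = (5.136 × 10⁻²⁰)² / (2 × 6.645 × 10⁻²⁷) = 1.985 × 10⁻¹³ J = 1240 keV.

KE = 1240 keV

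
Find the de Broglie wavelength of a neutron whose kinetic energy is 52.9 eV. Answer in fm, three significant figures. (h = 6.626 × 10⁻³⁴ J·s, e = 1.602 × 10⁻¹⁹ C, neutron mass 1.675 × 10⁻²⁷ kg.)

KE = 52.9 eV = 8.475 × 10⁻¹⁸ J.
p = √(2mKE) = √(2 × 1.675 × 10⁻²⁷ × 8.475 × 10⁻¹⁸) = 1.685 × 10⁻²² kg·m/s.
λ = h/p = 6.626 × 10⁻³⁴ / 1.685 × 10⁻²² = 3.93 × 10⁻¹² m = 3930 fm.

λ = 3930 fm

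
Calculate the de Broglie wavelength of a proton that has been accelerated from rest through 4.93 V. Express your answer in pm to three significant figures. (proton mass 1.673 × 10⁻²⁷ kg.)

λ = 12.9 pm

KE = eV = 1.602 × 10⁻¹⁹ × 4.930 = 7.898 × 10⁻¹⁹ J.
p = √(2mKE) = √(2 × 1.673 × 10⁻²⁷ × 7.898 × 10⁻¹⁹) = 5.141 × 10⁻²³ kg·m/s.
λ = h/p = 6.626 × 10⁻³⁴ / 5.141 × 10⁻²³ = 1.29 × 10⁻¹¹ m = 12.9 pm.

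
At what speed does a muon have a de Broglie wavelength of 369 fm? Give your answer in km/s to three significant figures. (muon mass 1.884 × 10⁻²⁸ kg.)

p = h/λ = 6.626 × 10⁻³⁴ / 3.690 × 10⁻¹³ = 1.796 × 10⁻²¹ kg·m/s.
v = p/m = 1.796 × 10⁻²¹ / 1.884 × 10⁻²⁸ = 9.53 × 10⁶ m/s = 9530 km/s.

v = 9530 km/s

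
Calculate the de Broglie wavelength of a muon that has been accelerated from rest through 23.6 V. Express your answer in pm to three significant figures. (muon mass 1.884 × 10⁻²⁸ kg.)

λ = 17.6 pm

KE = eV = 1.602 × 10⁻¹⁹ × 23.60 = 3.781 × 10⁻¹⁸ J.
p = √(2mKE) = √(2 × 1.884 × 10⁻²⁸ × 3.781 × 10⁻¹⁸) = 3.774 × 10⁻²³ kg·m/s.
λ = h/p = 6.626 × 10⁻³⁴ / 3.774 × 10⁻²³ = 1.76 × 10⁻¹¹ m = 17.6 pm.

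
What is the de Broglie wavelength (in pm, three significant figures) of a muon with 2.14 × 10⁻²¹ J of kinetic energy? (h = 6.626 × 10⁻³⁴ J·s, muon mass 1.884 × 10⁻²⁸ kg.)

p = √(2mKE) = √(2 × 1.884 × 10⁻²⁸ × 2.140 × 10⁻²¹) = 8.980 × 10⁻²⁵ kg·m/s.
λ = h/p = 6.626 × 10⁻³⁴ / 8.980 × 10⁻²⁵ = 7.38 × 10⁻¹⁰ m = 738 pm.

λ = 738 pm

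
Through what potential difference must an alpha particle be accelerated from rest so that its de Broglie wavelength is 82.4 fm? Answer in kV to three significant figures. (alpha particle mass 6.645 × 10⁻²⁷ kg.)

V = 15.2 kV

p = h/λ = 6.626 × 10⁻³⁴ / 8.240 × 10⁻¹⁴ = 8.041 × 10⁻²¹ kg·m/s.
KE = p²/(2m) = 4.865 × 10⁻¹⁵ J.
V = KE/2e = 4.865 × 10⁻¹⁵ / (2 × 1.602 × 10⁻¹⁹) = 15.2 kV.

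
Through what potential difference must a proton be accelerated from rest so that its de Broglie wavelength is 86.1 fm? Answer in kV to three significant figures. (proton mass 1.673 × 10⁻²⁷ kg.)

V = 110 kV

p = h/λ = 6.626 × 10⁻³⁴ / 8.610 × 10⁻¹⁴ = 7.696 × 10⁻²¹ kg·m/s.
KE = p²/(2m) = 1.770 × 10⁻¹⁴ J.
V = KE/e = 1.770 × 10⁻¹⁴ / (1.602 × 10⁻¹⁹) = 110 kV.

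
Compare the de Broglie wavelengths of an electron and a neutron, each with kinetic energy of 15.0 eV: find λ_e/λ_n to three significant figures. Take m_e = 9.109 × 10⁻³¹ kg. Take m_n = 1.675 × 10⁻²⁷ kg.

At fixed KE, p = √(2mKE) so λ = h/p ∝ 1/√m.
λ_e/λ_n = √(m_n/m_e) = √(1.675 × 10⁻²⁷/9.109 × 10⁻³¹) = √(1839) = 42.9.

λ_e/λ_n = 42.9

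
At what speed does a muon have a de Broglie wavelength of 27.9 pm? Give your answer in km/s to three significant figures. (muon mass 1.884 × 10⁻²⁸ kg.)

v = 126 km/s

p = h/λ = 6.626 × 10⁻³⁴ / 2.790 × 10⁻¹¹ = 2.375 × 10⁻²³ kg·m/s.
v = p/m = 2.375 × 10⁻²³ / 1.884 × 10⁻²⁸ = 1.26 × 10⁵ m/s = 126 km/s.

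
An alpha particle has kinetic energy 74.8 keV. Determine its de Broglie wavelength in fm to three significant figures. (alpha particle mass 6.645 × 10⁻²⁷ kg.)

λ = 52.5 fm

KE = 74.8 keV = 1.198 × 10⁻¹⁴ J.
p = √(2mKE) = √(2 × 6.645 × 10⁻²⁷ × 1.198 × 10⁻¹⁴) = 1.262 × 10⁻²⁰ kg·m/s.
λ = h/p = 6.626 × 10⁻³⁴ / 1.262 × 10⁻²⁰ = 5.25 × 10⁻¹⁴ m = 52.5 fm.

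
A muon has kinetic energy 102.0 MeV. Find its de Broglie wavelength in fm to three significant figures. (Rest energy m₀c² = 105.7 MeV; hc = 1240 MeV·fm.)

Total energy E = KE + m₀c² = 102.0 + 105.7 = 207.7 MeV.
(pc)² = E² − (m₀c²)² = (207.7)² − (105.7)² = 3.197 × 10⁴ MeV², so pc = 178.8 MeV.
λ = hc/(pc) = 1240 MeV·fm / 178.8 MeV = 6.94 fm.

λ = 6.94 fm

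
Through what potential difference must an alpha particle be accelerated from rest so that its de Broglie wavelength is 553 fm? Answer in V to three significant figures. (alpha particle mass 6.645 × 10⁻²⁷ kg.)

p = h/λ = 6.626 × 10⁻³⁴ / 5.530 × 10⁻¹³ = 1.198 × 10⁻²¹ kg·m/s.
KE = p²/(2m) = 1.080 × 10⁻¹⁶ J.
V = KE/2e = 1.080 × 10⁻¹⁶ / (2 × 1.602 × 10⁻¹⁹) = 337 V.

V = 337 V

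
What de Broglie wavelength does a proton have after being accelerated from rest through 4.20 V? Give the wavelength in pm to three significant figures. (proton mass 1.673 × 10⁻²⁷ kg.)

λ = 14.0 pm

KE = eV = 1.602 × 10⁻¹⁹ × 4.200 = 6.728 × 10⁻¹⁹ J.
p = √(2mKE) = √(2 × 1.673 × 10⁻²⁷ × 6.728 × 10⁻¹⁹) = 4.745 × 10⁻²³ kg·m/s.
λ = h/p = 6.626 × 10⁻³⁴ / 4.745 × 10⁻²³ = 1.40 × 10⁻¹¹ m = 14.0 pm.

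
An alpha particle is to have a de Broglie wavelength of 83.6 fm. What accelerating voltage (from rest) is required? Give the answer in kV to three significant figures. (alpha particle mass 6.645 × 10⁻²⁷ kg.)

p = h/λ = 6.626 × 10⁻³⁴ / 8.360 × 10⁻¹⁴ = 7.926 × 10⁻²¹ kg·m/s.
KE = p²/(2m) = 4.727 × 10⁻¹⁵ J.
V = KE/2e = 4.727 × 10⁻¹⁵ / (2 × 1.602 × 10⁻¹⁹) = 14.8 kV.

V = 14.8 kV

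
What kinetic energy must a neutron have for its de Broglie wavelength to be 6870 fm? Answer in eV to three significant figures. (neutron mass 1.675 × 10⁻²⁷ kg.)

KE = 17.3 eV

p = h/λ = 6.626 × 10⁻³⁴ / 6.870 × 10⁻¹² = 9.645 × 10⁻²³ kg·m/s.
KE = p²/(2m) = (9.645 × 10⁻²³)² / (2 × 1.675 × 10⁻²⁷) = 2.777 × 10⁻¹⁸ J = 17.3 eV.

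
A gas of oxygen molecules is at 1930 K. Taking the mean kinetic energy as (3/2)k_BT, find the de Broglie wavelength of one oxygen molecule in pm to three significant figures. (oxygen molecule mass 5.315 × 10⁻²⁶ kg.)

KE = (3/2)k_BT = 1.5 × 1.381 × 10⁻²³ × 1930 = 3.998 × 10⁻²⁰ J.
p = √(2mKE) = √(2 × 5.315 × 10⁻²⁶ × 3.998 × 10⁻²⁰) = 6.519 × 10⁻²³ kg·m/s.
λ = h/p = 1.02 × 10⁻¹¹ m = 10.2 pm.

λ = 10.2 pm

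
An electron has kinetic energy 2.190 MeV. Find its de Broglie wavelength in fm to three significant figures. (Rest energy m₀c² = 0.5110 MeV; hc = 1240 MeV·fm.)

λ = 468 fm

Total energy E = KE + m₀c² = 2.190 + 0.5110 = 2.7010 MeV.
(pc)² = E² − (m₀c²)² = (2.7010)² − (0.5110)² = 7.034 MeV², so pc = 2.652 MeV.
λ = hc/(pc) = 1240 MeV·fm / 2.652 MeV = 468 fm.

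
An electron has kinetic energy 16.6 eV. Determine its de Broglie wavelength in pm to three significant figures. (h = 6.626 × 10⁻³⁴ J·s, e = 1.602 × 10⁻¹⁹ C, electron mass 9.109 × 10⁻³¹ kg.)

KE = 16.6 eV = 2.659 × 10⁻¹⁸ J.
p = √(2mKE) = √(2 × 9.109 × 10⁻³¹ × 2.659 × 10⁻¹⁸) = 2.201 × 10⁻²⁴ kg·m/s.
λ = h/p = 6.626 × 10⁻³⁴ / 2.201 × 10⁻²⁴ = 3.01 × 10⁻¹⁰ m = 301 pm.

λ = 301 pm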